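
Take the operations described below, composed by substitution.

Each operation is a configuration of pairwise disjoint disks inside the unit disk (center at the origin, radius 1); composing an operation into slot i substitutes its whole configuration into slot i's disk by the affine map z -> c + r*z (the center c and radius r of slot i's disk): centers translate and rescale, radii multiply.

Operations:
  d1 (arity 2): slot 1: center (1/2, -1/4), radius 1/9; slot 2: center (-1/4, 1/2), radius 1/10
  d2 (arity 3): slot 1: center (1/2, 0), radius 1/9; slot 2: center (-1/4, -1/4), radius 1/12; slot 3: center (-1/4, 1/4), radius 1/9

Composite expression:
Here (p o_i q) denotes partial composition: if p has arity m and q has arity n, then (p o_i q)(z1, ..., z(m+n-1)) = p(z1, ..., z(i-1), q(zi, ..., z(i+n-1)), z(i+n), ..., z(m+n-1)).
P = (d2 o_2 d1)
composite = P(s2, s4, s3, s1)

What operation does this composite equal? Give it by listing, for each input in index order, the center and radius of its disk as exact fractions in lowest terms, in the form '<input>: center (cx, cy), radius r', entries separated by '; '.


Nesting under d2 composes maps z -> c + r*z down each s-path.
input s2: applying the 1 nested substitution gives center (1/2, 0), radius 1/9
input s4: applying the 2 nested substitutions gives center (-5/24, -13/48), radius 1/108
input s3: applying the 2 nested substitutions gives center (-13/48, -5/24), radius 1/120
input s1: applying the 1 nested substitution gives center (-1/4, 1/4), radius 1/9

s1: center (-1/4, 1/4), radius 1/9; s2: center (1/2, 0), radius 1/9; s3: center (-13/48, -5/24), radius 1/120; s4: center (-5/24, -13/48), radius 1/108


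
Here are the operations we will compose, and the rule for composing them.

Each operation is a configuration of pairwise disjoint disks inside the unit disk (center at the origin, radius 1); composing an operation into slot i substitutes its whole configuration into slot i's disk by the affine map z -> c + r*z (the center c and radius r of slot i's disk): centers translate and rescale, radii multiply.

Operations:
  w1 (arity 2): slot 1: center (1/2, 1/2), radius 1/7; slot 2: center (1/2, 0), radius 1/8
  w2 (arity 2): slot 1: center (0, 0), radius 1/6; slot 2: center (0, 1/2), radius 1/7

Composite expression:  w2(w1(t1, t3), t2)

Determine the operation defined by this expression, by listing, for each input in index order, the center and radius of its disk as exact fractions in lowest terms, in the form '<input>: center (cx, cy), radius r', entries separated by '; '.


t1: center (1/12, 1/12), radius 1/42; t2: center (0, 1/2), radius 1/7; t3: center (1/12, 0), radius 1/48

Only the slot chain above each t matters under w2; compose those maps.
t1 passes through 2 substitutions, ending at center (1/12, 1/12), radius 1/42
t3 passes through 2 substitutions, ending at center (1/12, 0), radius 1/48
t2 passes through 1 substitution, ending at center (0, 1/2), radius 1/7


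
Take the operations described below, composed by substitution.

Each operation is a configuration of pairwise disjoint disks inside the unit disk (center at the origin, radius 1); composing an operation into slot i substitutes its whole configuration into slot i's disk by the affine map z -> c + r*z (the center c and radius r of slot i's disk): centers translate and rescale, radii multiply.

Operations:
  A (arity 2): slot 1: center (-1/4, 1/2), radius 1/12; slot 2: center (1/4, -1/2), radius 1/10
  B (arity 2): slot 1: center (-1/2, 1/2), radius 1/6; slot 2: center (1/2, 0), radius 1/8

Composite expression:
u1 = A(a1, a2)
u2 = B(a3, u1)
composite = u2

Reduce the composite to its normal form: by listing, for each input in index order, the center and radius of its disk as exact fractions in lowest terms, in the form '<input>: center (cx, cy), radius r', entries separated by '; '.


Follow each a-input down from B: c' goes to c + r*c', radius to r*r'.
for a3, the 1-step affine chain lands on center (-1/2, 1/2), radius 1/6
for a1, the 2-step affine chain lands on center (15/32, 1/16), radius 1/96
for a2, the 2-step affine chain lands on center (17/32, -1/16), radius 1/80

a1: center (15/32, 1/16), radius 1/96; a2: center (17/32, -1/16), radius 1/80; a3: center (-1/2, 1/2), radius 1/6


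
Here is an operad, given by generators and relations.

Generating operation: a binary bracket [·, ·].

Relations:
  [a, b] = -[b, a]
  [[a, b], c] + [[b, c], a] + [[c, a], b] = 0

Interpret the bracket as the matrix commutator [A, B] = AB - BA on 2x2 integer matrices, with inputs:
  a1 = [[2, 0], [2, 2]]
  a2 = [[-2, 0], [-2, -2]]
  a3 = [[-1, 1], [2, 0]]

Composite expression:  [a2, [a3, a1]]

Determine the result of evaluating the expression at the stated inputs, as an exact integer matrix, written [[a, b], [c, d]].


[[0, 0], [-8, 0]]

[a3, a1] = [[2, 0], [2, -2]]
[a2, [a3, a1]] = [[0, 0], [-8, 0]]


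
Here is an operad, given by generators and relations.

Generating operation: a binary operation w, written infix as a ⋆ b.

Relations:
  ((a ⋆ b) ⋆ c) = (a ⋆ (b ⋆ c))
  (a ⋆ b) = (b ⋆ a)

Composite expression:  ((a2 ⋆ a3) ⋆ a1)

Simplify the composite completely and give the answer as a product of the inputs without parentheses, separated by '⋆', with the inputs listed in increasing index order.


a1 ⋆ a2 ⋆ a3

Reordering under w is free, so list the a-inputs canonically.
(a2 ⋆ a3) reduces to a2 ⋆ a3
((a2 ⋆ a3) ⋆ a1) reduces to a2 ⋆ a3 ⋆ a1
reordering the factors by index: a1 ⋆ a2 ⋆ a3


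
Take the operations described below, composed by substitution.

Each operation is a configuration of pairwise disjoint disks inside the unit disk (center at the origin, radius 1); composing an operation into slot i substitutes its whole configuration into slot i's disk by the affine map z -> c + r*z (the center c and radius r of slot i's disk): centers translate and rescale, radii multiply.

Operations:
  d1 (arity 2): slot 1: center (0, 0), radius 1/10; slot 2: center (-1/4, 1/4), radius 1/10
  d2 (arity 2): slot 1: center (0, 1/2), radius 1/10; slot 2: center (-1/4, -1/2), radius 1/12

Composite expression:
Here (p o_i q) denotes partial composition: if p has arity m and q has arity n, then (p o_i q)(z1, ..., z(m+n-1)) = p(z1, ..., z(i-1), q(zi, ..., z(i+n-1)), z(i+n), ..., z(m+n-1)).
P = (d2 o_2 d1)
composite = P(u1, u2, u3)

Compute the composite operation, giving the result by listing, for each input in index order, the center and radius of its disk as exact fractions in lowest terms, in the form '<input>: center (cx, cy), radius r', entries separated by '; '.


u1: center (0, 1/2), radius 1/10; u2: center (-1/4, -1/2), radius 1/120; u3: center (-13/48, -23/48), radius 1/120

Each u-disk chains the slot maps above it in d2; radii multiply.
for u1, the 1-step affine chain lands on center (0, 1/2), radius 1/10
for u2, the 2-step affine chain lands on center (-1/4, -1/2), radius 1/120
for u3, the 2-step affine chain lands on center (-13/48, -23/48), radius 1/120


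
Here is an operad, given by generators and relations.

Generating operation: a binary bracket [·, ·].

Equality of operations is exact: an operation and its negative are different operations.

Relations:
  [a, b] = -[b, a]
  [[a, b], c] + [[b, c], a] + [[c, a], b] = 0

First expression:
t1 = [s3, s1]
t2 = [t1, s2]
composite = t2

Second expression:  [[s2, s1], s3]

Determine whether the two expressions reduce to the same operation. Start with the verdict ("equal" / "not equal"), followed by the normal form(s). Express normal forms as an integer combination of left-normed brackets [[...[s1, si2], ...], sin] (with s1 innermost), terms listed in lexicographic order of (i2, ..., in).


The first composite normalizes to -[[s1, s3], s2]
The second composite normalizes to -[[s1, s2], s3]
The normal forms differ: not equal.

not equal — first -[[s1, s3], s2], second -[[s1, s2], s3]


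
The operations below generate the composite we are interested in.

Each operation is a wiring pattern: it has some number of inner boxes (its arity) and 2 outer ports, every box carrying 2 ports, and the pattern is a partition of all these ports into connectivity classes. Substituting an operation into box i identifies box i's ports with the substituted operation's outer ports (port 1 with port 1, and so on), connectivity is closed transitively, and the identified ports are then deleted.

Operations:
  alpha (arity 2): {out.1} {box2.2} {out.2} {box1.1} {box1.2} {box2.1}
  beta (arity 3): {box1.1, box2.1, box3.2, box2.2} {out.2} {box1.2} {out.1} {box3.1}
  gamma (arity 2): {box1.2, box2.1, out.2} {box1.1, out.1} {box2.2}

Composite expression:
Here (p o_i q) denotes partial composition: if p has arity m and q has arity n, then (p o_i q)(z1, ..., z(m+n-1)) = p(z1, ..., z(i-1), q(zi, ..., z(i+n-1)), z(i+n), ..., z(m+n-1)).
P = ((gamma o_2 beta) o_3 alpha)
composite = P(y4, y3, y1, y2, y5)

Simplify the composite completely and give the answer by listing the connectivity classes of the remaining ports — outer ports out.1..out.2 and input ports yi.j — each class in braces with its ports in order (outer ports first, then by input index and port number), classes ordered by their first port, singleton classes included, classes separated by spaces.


{out.1, y4.1} {out.2, y4.2} {y1.1} {y1.2} {y2.1} {y2.2} {y3.1, y5.2} {y3.2} {y5.1}

Two ports join when wires chain via gamma-identified ports.
alpha over (y1, y2) gives {out.1} {out.2} {y1.1} {y1.2} {y2.1} {y2.2}, out.j being that stage's outer ports
beta over (y3, y1, y2, y5) gives {out.1} {out.2} {y1.1} {y1.2} {y2.1} {y2.2} {y3.1, y5.2} {y3.2} {y5.1}, out.j being that stage's outer ports
gamma over (y4, y3, y1, y2, y5) gives {out.1, y4.1} {out.2, y4.2} {y1.1} {y1.2} {y2.1} {y2.2} {y3.1, y5.2} {y3.2} {y5.1}, out.j being that stage's outer ports


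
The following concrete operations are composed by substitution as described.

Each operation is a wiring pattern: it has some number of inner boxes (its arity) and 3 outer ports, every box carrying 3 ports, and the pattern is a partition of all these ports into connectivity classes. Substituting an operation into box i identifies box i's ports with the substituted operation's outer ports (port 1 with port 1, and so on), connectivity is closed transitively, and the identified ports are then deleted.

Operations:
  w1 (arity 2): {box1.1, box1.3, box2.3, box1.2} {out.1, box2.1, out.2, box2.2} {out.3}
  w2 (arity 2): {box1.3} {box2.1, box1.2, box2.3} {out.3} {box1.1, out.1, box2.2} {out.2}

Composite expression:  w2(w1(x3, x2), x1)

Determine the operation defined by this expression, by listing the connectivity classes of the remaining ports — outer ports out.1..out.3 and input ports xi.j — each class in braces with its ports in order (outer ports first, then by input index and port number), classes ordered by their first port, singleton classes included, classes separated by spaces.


Two ports join when wires chain via w2-identified ports.
through w1, on inputs (x3, x2): {out.1, out.2, x2.1, x2.2} {out.3} {x2.3, x3.1, x3.2, x3.3} (out.j = stage outer ports)
through w2, on inputs (x3, x2, x1): {out.1, x1.1, x1.2, x1.3, x2.1, x2.2} {out.2} {out.3} {x2.3, x3.1, x3.2, x3.3} (out.j = stage outer ports)

{out.1, x1.1, x1.2, x1.3, x2.1, x2.2} {out.2} {out.3} {x2.3, x3.1, x3.2, x3.3}


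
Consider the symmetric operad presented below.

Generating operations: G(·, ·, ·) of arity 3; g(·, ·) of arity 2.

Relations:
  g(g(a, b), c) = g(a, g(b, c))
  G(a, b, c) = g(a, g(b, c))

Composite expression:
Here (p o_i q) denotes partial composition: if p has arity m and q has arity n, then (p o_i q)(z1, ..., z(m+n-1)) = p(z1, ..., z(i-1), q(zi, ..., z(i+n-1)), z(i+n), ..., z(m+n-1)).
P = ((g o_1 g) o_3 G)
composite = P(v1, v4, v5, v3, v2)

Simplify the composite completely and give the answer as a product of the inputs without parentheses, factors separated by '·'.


v1 · v4 · v5 · v3 · v2

All parenthesizations of g agree; list the v-inputs left to right.
g(v1, v4) spells out as v1 · v4
G(v5, v3, v2) spells out as v5 · v3 · v2
g(g(v1, v4), G(v5, v3, v2)) spells out as v1 · v4 · v5 · v3 · v2


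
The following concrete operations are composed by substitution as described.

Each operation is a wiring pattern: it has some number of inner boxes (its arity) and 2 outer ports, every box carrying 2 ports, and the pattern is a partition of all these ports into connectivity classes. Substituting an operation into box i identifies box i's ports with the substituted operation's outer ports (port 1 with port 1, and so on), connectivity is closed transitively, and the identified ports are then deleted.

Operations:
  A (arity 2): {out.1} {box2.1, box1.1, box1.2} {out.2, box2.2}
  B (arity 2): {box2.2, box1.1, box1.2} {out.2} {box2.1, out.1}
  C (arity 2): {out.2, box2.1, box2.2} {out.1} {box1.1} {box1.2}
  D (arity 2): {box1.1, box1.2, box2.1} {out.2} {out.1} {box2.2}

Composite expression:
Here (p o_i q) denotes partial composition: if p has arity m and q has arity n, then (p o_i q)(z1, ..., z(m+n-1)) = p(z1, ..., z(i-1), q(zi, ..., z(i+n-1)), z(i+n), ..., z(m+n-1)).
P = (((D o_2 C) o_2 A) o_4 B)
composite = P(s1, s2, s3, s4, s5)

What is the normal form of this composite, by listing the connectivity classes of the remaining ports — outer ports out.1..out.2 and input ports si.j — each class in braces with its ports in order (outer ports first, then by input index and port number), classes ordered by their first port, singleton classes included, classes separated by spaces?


{out.1} {out.2} {s1.1, s1.2} {s2.1, s2.2, s3.1} {s3.2} {s4.1, s4.2, s5.2} {s5.1}


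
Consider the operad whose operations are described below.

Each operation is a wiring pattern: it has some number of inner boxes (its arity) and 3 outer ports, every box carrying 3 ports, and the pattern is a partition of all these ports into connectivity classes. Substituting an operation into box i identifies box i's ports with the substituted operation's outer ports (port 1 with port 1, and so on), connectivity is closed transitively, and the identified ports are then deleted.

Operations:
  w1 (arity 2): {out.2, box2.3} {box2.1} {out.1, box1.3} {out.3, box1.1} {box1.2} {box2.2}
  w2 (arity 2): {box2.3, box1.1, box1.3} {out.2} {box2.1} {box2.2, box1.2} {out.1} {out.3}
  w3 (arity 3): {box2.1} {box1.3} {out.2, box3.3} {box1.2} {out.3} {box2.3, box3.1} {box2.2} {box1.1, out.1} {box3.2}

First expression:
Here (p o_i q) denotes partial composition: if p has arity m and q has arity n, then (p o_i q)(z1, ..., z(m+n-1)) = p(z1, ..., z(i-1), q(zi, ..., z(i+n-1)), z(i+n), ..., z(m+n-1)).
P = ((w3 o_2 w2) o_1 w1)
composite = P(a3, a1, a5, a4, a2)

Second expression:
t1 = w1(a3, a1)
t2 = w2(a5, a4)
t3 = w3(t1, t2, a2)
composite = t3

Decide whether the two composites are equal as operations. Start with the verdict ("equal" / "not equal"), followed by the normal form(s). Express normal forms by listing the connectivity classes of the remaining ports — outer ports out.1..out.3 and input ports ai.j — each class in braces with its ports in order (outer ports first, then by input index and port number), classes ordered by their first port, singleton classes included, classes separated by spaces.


equal; both compose to {out.1, a3.3} {out.2, a2.3} {out.3} {a1.1} {a1.2} {a1.3} {a2.1} {a2.2} {a3.1} {a3.2} {a4.1} {a4.2, a5.2} {a4.3, a5.1, a5.3}

The first expression reduces to {out.1, a3.3} {out.2, a2.3} {out.3} {a1.1} {a1.2} {a1.3} {a2.1} {a2.2} {a3.1} {a3.2} {a4.1} {a4.2, a5.2} {a4.3, a5.1, a5.3}
The second expression reduces to {out.1, a3.3} {out.2, a2.3} {out.3} {a1.1} {a1.2} {a1.3} {a2.1} {a2.2} {a3.1} {a3.2} {a4.1} {a4.2, a5.2} {a4.3, a5.1, a5.3}
Same normal form: equal.


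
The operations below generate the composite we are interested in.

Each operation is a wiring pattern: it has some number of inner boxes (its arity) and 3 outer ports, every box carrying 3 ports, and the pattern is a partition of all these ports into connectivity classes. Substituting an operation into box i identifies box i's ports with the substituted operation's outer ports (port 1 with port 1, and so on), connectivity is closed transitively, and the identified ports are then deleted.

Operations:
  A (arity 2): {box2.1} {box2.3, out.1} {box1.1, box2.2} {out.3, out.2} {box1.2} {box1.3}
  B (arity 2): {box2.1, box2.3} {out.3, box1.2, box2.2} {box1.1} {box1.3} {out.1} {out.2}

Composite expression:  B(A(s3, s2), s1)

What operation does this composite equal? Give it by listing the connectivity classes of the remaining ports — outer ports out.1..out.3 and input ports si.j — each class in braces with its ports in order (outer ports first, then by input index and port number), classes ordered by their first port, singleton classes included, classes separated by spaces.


{out.1} {out.2} {out.3, s1.2} {s1.1, s1.3} {s2.1} {s2.2, s3.1} {s2.3} {s3.2} {s3.3}

Reachability decides: close wires over B-identified ports.
through A, on inputs (s3, s2): {out.1, s2.3} {out.2, out.3} {s2.1} {s2.2, s3.1} {s3.2} {s3.3} (out.j = stage outer ports)
through B, on inputs (s3, s2, s1): {out.1} {out.2} {out.3, s1.2} {s1.1, s1.3} {s2.1} {s2.2, s3.1} {s2.3} {s3.2} {s3.3} (out.j = stage outer ports)


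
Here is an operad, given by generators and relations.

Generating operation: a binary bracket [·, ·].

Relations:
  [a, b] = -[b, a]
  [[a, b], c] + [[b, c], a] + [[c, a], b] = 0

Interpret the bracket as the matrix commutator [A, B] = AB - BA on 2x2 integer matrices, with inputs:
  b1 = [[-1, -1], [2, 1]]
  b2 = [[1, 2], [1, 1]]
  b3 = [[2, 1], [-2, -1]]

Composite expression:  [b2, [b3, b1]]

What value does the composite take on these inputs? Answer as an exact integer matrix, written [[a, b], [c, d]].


[[-3, 0], [0, 3]]

[b3, b1] = [[0, -1], [-2, 0]]
[b2, [b3, b1]] = [[-3, 0], [0, 3]]


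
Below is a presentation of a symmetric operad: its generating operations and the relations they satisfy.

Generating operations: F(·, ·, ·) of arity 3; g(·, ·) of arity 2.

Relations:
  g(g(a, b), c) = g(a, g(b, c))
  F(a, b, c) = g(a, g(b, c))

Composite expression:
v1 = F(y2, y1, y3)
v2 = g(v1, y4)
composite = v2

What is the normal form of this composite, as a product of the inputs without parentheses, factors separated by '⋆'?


Key point: g is associative — brackets drop, the y-order remains.
F(y2, y1, y3) collapses to y2 ⋆ y1 ⋆ y3
g(F(y2, y1, y3), y4) collapses to y2 ⋆ y1 ⋆ y3 ⋆ y4

y2 ⋆ y1 ⋆ y3 ⋆ y4


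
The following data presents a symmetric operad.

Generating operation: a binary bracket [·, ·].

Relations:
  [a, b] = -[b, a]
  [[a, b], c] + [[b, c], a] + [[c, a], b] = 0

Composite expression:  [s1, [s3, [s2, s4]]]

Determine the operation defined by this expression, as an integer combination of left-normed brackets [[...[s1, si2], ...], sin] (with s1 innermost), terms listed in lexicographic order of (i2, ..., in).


Expand each bracket as ab - ba; the s1-initial words give the coefficients.
Composite bracket: [s1, [s3, [s2, s4]]]
The bracket unfolds into 8 signed words via [a, b] = ab - ba (2^3 = 8).
Only words starting with s1 matter:
  s1s2s4s3 (sign -1) contributes -[[[s1, s2], s4], s3]
  s1s3s2s4 (sign +1) contributes +[[[s1, s3], s2], s4]
  s1s3s4s2 (sign -1) contributes -[[[s1, s3], s4], s2]
  s1s4s2s3 (sign +1) contributes +[[[s1, s4], s2], s3]

-[[[s1, s2], s4], s3] + [[[s1, s3], s2], s4] - [[[s1, s3], s4], s2] + [[[s1, s4], s2], s3]


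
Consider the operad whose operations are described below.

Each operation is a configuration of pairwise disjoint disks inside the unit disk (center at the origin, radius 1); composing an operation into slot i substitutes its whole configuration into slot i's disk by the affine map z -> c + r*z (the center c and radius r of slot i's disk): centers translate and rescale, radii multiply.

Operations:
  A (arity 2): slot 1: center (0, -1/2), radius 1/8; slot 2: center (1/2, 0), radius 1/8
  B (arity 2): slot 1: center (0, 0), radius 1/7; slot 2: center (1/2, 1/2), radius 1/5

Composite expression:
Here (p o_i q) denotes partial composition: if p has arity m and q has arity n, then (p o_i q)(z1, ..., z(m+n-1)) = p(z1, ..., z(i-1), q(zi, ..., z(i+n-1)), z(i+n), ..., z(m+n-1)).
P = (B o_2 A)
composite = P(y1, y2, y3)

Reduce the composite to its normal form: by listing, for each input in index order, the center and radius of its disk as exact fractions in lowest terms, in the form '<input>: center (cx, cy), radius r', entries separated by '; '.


Each y-disk chains the slot maps above it in B; radii multiply.
y1 passes through 1 substitution, ending at center (0, 0), radius 1/7
y2 passes through 2 substitutions, ending at center (1/2, 2/5), radius 1/40
y3 passes through 2 substitutions, ending at center (3/5, 1/2), radius 1/40

y1: center (0, 0), radius 1/7; y2: center (1/2, 2/5), radius 1/40; y3: center (3/5, 1/2), radius 1/40


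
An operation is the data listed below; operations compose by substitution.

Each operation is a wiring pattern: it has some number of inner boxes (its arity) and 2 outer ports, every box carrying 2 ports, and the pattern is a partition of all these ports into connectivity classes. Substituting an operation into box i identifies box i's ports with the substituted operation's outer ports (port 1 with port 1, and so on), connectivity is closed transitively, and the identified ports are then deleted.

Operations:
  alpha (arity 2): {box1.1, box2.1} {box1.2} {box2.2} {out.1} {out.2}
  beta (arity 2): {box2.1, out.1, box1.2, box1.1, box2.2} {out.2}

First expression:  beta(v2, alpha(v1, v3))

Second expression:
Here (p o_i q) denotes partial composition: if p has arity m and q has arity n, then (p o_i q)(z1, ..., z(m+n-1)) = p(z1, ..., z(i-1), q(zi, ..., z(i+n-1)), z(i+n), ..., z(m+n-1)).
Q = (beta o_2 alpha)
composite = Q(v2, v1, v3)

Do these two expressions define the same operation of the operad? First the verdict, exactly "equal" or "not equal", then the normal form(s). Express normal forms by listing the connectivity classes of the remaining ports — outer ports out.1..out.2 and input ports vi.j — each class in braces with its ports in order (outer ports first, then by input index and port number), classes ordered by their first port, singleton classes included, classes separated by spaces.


In normal form, the first expression is {out.1, v2.1, v2.2} {out.2} {v1.1, v3.1} {v1.2} {v3.2}
In normal form, the second expression is {out.1, v2.1, v2.2} {out.2} {v1.1, v3.1} {v1.2} {v3.2}
The forms coincide; equal.

equal; both compose to {out.1, v2.1, v2.2} {out.2} {v1.1, v3.1} {v1.2} {v3.2}


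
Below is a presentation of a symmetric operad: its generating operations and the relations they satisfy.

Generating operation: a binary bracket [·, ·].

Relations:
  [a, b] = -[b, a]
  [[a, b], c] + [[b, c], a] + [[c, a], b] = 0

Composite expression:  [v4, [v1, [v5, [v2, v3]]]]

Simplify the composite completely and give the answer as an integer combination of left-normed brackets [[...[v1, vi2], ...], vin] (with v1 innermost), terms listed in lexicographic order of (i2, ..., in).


[[[[v1, v2], v3], v5], v4] - [[[[v1, v3], v2], v5], v4] - [[[[v1, v5], v2], v3], v4] + [[[[v1, v5], v3], v2], v4]


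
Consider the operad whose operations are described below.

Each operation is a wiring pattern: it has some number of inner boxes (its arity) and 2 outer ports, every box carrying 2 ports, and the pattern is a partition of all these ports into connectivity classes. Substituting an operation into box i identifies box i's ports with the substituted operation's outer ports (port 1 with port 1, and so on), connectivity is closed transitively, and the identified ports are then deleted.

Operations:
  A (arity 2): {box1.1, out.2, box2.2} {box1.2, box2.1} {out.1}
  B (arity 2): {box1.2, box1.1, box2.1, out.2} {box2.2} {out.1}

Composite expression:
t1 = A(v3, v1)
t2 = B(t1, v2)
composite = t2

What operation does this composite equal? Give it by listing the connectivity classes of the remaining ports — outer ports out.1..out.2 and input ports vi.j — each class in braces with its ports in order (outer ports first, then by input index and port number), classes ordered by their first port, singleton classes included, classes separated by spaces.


Substituting into B glues patterns; closure does the rest.
after A, the pattern on (v3, v1) reads {out.1} {out.2, v1.2, v3.1} {v1.1, v3.2} (out.j = its outer ports)
after B, the pattern on (v3, v1, v2) reads {out.1} {out.2, v1.2, v2.1, v3.1} {v1.1, v3.2} {v2.2} (out.j = its outer ports)

{out.1} {out.2, v1.2, v2.1, v3.1} {v1.1, v3.2} {v2.2}


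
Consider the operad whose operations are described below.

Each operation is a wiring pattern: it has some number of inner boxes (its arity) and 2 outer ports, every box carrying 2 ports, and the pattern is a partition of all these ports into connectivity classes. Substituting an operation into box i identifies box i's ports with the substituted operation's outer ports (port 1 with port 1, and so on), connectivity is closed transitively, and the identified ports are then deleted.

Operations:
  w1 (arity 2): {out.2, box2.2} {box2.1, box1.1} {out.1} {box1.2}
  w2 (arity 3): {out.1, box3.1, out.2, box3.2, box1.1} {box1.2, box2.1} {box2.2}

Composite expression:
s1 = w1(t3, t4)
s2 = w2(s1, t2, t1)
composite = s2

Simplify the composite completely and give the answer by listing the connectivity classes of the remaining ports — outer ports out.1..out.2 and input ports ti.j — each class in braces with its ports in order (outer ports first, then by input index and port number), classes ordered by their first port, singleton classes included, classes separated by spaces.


After gluing at w2, chains via deleted ports link the t-ports.
through w1, on inputs (t3, t4): {out.1} {out.2, t4.2} {t3.1, t4.1} {t3.2} (out.j = stage outer ports)
through w2, on inputs (t3, t4, t2, t1): {out.1, out.2, t1.1, t1.2} {t2.1, t4.2} {t2.2} {t3.1, t4.1} {t3.2} (out.j = stage outer ports)

{out.1, out.2, t1.1, t1.2} {t2.1, t4.2} {t2.2} {t3.1, t4.1} {t3.2}


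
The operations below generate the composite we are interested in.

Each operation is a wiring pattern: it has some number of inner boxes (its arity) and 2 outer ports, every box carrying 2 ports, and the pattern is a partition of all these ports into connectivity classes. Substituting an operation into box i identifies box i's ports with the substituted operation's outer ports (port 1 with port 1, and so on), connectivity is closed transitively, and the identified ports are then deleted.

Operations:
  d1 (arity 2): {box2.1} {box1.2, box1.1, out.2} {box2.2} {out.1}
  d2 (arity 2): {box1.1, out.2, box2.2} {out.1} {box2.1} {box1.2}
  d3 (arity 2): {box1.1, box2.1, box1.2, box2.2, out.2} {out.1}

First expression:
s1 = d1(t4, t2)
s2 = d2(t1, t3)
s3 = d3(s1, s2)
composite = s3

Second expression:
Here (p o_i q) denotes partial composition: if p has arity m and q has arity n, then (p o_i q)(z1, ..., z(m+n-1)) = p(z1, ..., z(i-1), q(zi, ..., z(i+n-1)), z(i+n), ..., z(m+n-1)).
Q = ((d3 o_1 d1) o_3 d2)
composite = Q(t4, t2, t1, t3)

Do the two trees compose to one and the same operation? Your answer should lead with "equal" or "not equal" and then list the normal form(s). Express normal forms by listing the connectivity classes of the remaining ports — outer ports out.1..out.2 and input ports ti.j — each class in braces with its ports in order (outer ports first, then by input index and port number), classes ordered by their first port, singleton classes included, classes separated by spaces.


In normal form, the first expression is {out.1} {out.2, t1.1, t3.2, t4.1, t4.2} {t1.2} {t2.1} {t2.2} {t3.1}
In normal form, the second expression is {out.1} {out.2, t1.1, t3.2, t4.1, t4.2} {t1.2} {t2.1} {t2.2} {t3.1}
Same normal form: equal.

equal; the common form is {out.1} {out.2, t1.1, t3.2, t4.1, t4.2} {t1.2} {t2.1} {t2.2} {t3.1}


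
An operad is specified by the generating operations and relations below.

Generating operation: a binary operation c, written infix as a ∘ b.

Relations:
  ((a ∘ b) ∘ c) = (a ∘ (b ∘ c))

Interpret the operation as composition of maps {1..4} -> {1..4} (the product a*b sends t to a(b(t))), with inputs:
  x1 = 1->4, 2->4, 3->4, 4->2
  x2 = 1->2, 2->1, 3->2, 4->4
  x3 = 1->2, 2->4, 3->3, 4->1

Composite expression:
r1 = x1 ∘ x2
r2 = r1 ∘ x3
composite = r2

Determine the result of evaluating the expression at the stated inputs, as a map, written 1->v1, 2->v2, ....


(x1 ∘ x2) = 1->4, 2->4, 3->4, 4->2
((x1 ∘ x2) ∘ x3) = 1->4, 2->2, 3->4, 4->4

1->4, 2->2, 3->4, 4->4


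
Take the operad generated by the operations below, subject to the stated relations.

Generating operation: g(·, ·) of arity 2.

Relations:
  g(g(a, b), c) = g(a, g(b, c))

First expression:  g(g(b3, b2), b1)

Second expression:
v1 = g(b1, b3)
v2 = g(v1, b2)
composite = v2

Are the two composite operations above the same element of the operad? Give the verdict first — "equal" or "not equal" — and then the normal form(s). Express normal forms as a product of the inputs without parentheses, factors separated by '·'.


Reducing the first expression gives b3 · b2 · b1
Reducing the second expression gives b1 · b3 · b2
They disagree, so not equal.

not equal — first b3 · b2 · b1, second b1 · b3 · b2


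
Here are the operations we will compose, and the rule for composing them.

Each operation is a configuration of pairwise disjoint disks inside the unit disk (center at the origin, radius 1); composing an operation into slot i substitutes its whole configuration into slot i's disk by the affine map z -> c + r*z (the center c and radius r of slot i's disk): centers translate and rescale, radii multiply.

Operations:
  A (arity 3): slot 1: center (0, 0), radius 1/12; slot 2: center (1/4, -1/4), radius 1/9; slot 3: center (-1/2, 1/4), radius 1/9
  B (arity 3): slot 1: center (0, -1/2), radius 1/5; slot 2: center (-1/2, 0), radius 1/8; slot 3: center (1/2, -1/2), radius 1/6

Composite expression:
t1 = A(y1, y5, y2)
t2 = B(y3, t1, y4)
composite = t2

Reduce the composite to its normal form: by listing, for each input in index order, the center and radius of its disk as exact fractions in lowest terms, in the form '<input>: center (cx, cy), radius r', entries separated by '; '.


Affine substitution under B: radii multiply and y-centers shift.
y3 passes through 1 substitution, ending at center (0, -1/2), radius 1/5
y1 passes through 2 substitutions, ending at center (-1/2, 0), radius 1/96
y5 passes through 2 substitutions, ending at center (-15/32, -1/32), radius 1/72
y2 passes through 2 substitutions, ending at center (-9/16, 1/32), radius 1/72
y4 passes through 1 substitution, ending at center (1/2, -1/2), radius 1/6

y1: center (-1/2, 0), radius 1/96; y2: center (-9/16, 1/32), radius 1/72; y3: center (0, -1/2), radius 1/5; y4: center (1/2, -1/2), radius 1/6; y5: center (-15/32, -1/32), radius 1/72


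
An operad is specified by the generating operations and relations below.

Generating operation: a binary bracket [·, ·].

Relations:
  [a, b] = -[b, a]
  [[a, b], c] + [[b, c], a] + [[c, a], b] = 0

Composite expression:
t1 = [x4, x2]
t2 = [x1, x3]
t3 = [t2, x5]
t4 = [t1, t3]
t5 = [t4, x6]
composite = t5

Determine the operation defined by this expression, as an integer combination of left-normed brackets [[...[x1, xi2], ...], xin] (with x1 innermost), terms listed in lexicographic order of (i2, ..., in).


[[[[[x1, x3], x5], x2], x4], x6] - [[[[[x1, x3], x5], x4], x2], x6]


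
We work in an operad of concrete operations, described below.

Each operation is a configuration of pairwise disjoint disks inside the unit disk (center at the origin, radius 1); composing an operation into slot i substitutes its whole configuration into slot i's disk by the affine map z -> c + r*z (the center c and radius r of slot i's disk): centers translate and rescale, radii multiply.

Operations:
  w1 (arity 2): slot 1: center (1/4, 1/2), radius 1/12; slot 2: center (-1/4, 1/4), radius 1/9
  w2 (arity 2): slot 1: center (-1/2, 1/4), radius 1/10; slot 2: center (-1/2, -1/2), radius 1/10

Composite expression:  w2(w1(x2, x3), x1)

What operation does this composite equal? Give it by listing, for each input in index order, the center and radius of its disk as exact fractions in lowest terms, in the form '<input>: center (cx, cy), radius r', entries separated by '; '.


x1: center (-1/2, -1/2), radius 1/10; x2: center (-19/40, 3/10), radius 1/120; x3: center (-21/40, 11/40), radius 1/90

Each x-disk chains the slot maps above it in w2; radii multiply.
x2 passes through 2 substitutions, ending at center (-19/40, 3/10), radius 1/120
x3 passes through 2 substitutions, ending at center (-21/40, 11/40), radius 1/90
x1 passes through 1 substitution, ending at center (-1/2, -1/2), radius 1/10


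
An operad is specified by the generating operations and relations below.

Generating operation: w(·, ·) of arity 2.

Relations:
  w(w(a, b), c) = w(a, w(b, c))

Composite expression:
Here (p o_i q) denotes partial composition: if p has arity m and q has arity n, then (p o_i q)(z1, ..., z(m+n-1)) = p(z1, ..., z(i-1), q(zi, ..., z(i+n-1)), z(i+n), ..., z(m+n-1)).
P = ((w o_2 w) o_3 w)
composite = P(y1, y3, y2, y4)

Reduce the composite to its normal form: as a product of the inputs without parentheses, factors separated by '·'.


y1 · y3 · y2 · y4


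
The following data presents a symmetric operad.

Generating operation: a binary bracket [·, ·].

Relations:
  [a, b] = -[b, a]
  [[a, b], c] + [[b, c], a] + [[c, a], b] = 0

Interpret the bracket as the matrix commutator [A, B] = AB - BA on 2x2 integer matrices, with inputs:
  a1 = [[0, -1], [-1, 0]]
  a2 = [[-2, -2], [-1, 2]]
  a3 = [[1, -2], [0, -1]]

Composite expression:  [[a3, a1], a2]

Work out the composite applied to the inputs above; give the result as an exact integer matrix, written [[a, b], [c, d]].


[a3, a1] = [[2, -2], [2, -2]]
[[a3, a1], a2] = [[6, -16], [-4, -6]]

[[6, -16], [-4, -6]]


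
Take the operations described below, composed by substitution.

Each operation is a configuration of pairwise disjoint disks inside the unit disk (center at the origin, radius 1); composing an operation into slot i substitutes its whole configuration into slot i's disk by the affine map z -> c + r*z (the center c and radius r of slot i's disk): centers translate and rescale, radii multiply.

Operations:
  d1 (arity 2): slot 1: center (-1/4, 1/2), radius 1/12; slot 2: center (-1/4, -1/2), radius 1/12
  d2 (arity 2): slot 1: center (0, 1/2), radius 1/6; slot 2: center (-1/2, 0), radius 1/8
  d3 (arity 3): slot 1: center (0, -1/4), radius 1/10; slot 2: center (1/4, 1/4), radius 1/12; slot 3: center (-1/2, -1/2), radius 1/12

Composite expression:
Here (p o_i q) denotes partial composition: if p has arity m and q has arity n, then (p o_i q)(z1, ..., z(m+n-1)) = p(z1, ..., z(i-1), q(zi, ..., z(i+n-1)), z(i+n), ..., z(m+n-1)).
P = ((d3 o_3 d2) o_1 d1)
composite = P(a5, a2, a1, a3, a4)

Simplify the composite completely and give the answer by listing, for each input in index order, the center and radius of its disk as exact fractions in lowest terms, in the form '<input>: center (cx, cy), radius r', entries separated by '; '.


a1: center (1/4, 1/4), radius 1/12; a2: center (-1/40, -3/10), radius 1/120; a3: center (-1/2, -11/24), radius 1/72; a4: center (-13/24, -1/2), radius 1/96; a5: center (-1/40, -1/5), radius 1/120

Follow each a-input down from d3: c' goes to c + r*c', radius to r*r'.
a5: after 2 affine steps, its disk has center (-1/40, -1/5), radius 1/120
a2: after 2 affine steps, its disk has center (-1/40, -3/10), radius 1/120
a1: after 1 affine step, its disk has center (1/4, 1/4), radius 1/12
a3: after 2 affine steps, its disk has center (-1/2, -11/24), radius 1/72
a4: after 2 affine steps, its disk has center (-13/24, -1/2), radius 1/96


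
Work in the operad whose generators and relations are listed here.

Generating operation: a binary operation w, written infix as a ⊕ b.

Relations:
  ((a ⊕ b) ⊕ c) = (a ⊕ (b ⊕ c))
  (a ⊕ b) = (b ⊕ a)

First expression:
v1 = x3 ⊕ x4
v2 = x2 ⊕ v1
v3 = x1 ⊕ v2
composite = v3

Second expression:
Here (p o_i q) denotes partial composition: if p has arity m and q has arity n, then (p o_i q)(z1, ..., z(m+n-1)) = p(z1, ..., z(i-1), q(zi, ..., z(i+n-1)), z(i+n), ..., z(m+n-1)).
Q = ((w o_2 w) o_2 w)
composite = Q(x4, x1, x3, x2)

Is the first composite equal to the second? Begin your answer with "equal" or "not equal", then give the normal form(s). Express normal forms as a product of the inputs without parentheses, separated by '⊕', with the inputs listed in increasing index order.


equal; both compose to x1 ⊕ x2 ⊕ x3 ⊕ x4

The first expression, normalized: x1 ⊕ x2 ⊕ x3 ⊕ x4
The second expression, normalized: x1 ⊕ x2 ⊕ x3 ⊕ x4
Same normal form: equal.


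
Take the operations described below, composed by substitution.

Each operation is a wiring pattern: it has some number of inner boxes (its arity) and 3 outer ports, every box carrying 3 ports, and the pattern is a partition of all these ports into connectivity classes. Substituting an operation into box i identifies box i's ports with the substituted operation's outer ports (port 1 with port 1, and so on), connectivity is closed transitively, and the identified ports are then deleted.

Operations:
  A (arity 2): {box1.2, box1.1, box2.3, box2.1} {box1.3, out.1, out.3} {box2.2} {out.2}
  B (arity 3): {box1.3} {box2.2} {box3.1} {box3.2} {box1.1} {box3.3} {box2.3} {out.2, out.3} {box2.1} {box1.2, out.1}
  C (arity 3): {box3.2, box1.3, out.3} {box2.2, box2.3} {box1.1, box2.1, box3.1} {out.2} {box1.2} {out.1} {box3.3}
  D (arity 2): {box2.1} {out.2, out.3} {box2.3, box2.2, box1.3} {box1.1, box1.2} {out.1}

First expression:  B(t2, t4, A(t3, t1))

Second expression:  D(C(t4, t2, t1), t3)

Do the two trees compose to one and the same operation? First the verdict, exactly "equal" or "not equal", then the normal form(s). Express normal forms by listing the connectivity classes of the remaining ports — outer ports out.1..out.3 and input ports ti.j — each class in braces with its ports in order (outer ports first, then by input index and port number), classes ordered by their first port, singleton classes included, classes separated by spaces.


not equal; the first gives {out.1, t2.2} {out.2, out.3} {t1.1, t1.3, t3.1, t3.2} {t1.2} {t2.1} {t2.3} {t3.3} {t4.1} {t4.2} {t4.3} and the second {out.1} {out.2, out.3} {t1.1, t2.1, t4.1} {t1.2, t3.2, t3.3, t4.3} {t1.3} {t2.2, t2.3} {t3.1} {t4.2}

The first expression, normalized: {out.1, t2.2} {out.2, out.3} {t1.1, t1.3, t3.1, t3.2} {t1.2} {t2.1} {t2.3} {t3.3} {t4.1} {t4.2} {t4.3}
The second expression, normalized: {out.1} {out.2, out.3} {t1.1, t2.1, t4.1} {t1.2, t3.2, t3.3, t4.3} {t1.3} {t2.2, t2.3} {t3.1} {t4.2}
The forms do not match — not equal.


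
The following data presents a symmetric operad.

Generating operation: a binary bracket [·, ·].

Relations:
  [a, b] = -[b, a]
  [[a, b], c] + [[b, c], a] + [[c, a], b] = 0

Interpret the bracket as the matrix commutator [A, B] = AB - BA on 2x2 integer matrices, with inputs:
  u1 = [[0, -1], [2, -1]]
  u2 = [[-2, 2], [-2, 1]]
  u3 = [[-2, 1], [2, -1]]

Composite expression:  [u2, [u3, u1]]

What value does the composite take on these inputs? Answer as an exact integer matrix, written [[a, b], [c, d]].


[u3, u1] = [[4, 0], [4, -4]]
[u2, [u3, u1]] = [[8, -16], [-4, -8]]

[[8, -16], [-4, -8]]


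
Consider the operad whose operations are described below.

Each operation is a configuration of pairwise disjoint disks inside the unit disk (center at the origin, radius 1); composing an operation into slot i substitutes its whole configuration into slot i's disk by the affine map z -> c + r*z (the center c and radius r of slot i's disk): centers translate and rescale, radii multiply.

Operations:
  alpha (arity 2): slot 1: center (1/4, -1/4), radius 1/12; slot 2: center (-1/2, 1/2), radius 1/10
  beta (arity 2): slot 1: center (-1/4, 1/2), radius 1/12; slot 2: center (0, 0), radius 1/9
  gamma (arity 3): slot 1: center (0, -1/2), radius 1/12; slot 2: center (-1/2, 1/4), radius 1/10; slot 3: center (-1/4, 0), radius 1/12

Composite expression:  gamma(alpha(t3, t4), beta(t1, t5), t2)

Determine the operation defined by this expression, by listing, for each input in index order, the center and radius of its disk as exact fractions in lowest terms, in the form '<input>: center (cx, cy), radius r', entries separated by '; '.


Only the slot chain above each t matters under gamma; compose those maps.
t3 passes through 2 substitutions, ending at center (1/48, -25/48), radius 1/144
t4 passes through 2 substitutions, ending at center (-1/24, -11/24), radius 1/120
t1 passes through 2 substitutions, ending at center (-21/40, 3/10), radius 1/120
t5 passes through 2 substitutions, ending at center (-1/2, 1/4), radius 1/90
t2 passes through 1 substitution, ending at center (-1/4, 0), radius 1/12

t1: center (-21/40, 3/10), radius 1/120; t2: center (-1/4, 0), radius 1/12; t3: center (1/48, -25/48), radius 1/144; t4: center (-1/24, -11/24), radius 1/120; t5: center (-1/2, 1/4), radius 1/90
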